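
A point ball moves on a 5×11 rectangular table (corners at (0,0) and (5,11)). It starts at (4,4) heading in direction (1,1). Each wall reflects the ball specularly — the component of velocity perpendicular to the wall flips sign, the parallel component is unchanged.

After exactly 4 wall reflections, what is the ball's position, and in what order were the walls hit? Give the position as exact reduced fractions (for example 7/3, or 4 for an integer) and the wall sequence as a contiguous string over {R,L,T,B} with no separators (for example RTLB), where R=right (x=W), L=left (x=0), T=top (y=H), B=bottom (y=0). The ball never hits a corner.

1. t=1 → R at (5,5); v=(-1,1)
2. t=5 → L at (0,10); v=(1,1)
3. t=1 → T at (1,11); v=(1,-1)
4. t=4 → R at (5,7); v=(-1,-1)

Final position: (5,7)
Wall sequence: RLTR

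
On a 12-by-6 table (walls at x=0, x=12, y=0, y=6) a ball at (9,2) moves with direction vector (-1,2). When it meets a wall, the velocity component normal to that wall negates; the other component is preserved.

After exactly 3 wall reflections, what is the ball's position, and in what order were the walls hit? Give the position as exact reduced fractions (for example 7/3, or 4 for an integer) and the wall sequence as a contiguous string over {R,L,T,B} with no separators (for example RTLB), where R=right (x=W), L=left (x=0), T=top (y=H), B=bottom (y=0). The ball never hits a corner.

1. t=2 → T at (7,6); v=(-1,-2)
2. t=3 → B at (4,0); v=(-1,2)
3. t=3 → T at (1,6); v=(-1,-2)

Final position: (1,6)
Wall sequence: TBT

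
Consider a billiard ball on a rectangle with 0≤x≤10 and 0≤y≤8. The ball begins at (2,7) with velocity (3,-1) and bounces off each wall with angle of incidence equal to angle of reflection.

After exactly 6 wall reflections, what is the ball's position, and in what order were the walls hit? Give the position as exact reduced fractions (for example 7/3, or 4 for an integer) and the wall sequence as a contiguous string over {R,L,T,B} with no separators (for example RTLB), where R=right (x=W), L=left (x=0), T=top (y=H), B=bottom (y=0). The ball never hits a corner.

1. t=8/3 → R at (10,13/3); v=(-3,-1)
2. t=10/3 → L at (0,1); v=(3,-1)
3. t=1 → B at (3,0); v=(3,1)
4. t=7/3 → R at (10,7/3); v=(-3,1)
5. t=10/3 → L at (0,17/3); v=(3,1)
6. t=7/3 → T at (7,8); v=(3,-1)

Final position: (7,8)
Wall sequence: RLBRLT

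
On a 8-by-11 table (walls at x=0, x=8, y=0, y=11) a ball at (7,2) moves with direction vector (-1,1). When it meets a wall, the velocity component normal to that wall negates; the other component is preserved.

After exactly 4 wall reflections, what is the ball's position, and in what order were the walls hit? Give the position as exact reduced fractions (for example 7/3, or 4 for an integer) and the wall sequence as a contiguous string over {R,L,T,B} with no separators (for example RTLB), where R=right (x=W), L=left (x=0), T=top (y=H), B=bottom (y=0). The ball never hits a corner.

Final position: (3,0)
Wall sequence: LTRB

1. t=7 → L at (0,9); v=(1,1)
2. t=2 → T at (2,11); v=(1,-1)
3. t=6 → R at (8,5); v=(-1,-1)
4. t=5 → B at (3,0); v=(-1,1)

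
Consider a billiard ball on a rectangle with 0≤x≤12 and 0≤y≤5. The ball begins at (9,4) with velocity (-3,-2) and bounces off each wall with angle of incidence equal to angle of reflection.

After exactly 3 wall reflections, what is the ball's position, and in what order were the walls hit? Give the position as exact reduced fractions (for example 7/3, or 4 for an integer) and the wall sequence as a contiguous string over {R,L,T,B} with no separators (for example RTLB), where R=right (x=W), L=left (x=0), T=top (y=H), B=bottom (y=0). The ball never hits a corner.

Final position: (9/2,5)
Wall sequence: BLT

1. t=2 → B at (3,0); v=(-3,2)
2. t=1 → L at (0,2); v=(3,2)
3. t=3/2 → T at (9/2,5); v=(3,-2)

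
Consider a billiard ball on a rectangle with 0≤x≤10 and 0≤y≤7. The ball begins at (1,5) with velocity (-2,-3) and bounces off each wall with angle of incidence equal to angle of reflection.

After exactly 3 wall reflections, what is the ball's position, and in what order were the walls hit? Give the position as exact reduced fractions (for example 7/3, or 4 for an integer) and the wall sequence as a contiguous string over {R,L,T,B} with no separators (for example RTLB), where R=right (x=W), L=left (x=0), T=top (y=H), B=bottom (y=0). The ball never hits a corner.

1. t=1/2 → L at (0,7/2); v=(2,-3)
2. t=7/6 → B at (7/3,0); v=(2,3)
3. t=7/3 → T at (7,7); v=(2,-3)

Final position: (7,7)
Wall sequence: LBT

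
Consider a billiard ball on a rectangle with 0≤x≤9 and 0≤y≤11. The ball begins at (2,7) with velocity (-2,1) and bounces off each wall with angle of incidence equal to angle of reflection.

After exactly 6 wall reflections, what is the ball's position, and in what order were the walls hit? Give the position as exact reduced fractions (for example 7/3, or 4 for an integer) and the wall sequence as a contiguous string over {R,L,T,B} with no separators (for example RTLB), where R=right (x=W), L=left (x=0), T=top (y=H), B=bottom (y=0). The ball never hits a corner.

Final position: (8,0)
Wall sequence: LTRLRB

1. t=1 → L at (0,8); v=(2,1)
2. t=3 → T at (6,11); v=(2,-1)
3. t=3/2 → R at (9,19/2); v=(-2,-1)
4. t=9/2 → L at (0,5); v=(2,-1)
5. t=9/2 → R at (9,1/2); v=(-2,-1)
6. t=1/2 → B at (8,0); v=(-2,1)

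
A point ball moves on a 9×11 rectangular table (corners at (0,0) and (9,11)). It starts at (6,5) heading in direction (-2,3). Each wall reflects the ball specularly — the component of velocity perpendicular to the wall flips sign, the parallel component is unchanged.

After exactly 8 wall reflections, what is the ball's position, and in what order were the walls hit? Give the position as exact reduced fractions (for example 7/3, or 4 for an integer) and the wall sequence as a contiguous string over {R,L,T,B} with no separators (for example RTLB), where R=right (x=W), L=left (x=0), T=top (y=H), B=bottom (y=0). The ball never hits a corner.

1. t=2 → T at (2,11); v=(-2,-3)
2. t=1 → L at (0,8); v=(2,-3)
3. t=8/3 → B at (16/3,0); v=(2,3)
4. t=11/6 → R at (9,11/2); v=(-2,3)
5. t=11/6 → T at (16/3,11); v=(-2,-3)
6. t=8/3 → L at (0,3); v=(2,-3)
7. t=1 → B at (2,0); v=(2,3)
8. t=7/2 → R at (9,21/2); v=(-2,3)

Final position: (9,21/2)
Wall sequence: TLBRTLBR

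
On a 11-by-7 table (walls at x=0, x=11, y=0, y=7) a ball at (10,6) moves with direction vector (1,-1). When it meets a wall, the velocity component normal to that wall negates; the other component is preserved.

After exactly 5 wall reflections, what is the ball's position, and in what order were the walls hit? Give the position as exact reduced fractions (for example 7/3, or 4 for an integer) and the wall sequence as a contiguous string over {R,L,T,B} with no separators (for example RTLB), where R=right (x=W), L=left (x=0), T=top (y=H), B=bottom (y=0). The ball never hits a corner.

Final position: (8,0)
Wall sequence: RBLTB

1. t=1 → R at (11,5); v=(-1,-1)
2. t=5 → B at (6,0); v=(-1,1)
3. t=6 → L at (0,6); v=(1,1)
4. t=1 → T at (1,7); v=(1,-1)
5. t=7 → B at (8,0); v=(1,1)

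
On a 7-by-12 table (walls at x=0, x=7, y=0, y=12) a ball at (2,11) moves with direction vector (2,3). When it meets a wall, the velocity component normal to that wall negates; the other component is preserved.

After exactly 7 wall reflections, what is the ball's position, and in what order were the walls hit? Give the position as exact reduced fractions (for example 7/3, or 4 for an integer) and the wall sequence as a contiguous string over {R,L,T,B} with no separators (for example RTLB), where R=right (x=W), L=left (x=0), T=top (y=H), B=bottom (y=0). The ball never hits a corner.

1. t=1/3 → T at (8/3,12); v=(2,-3)
2. t=13/6 → R at (7,11/2); v=(-2,-3)
3. t=11/6 → B at (10/3,0); v=(-2,3)
4. t=5/3 → L at (0,5); v=(2,3)
5. t=7/3 → T at (14/3,12); v=(2,-3)
6. t=7/6 → R at (7,17/2); v=(-2,-3)
7. t=17/6 → B at (4/3,0); v=(-2,3)

Final position: (4/3,0)
Wall sequence: TRBLTRB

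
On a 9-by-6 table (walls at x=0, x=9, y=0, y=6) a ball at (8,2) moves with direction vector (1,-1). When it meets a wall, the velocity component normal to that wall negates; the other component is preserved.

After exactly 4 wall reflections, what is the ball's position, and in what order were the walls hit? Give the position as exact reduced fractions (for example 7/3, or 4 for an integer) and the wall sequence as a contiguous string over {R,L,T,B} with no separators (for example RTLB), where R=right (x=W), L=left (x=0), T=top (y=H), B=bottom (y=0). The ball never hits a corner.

Final position: (0,4)
Wall sequence: RBTL

1. t=1 → R at (9,1); v=(-1,-1)
2. t=1 → B at (8,0); v=(-1,1)
3. t=6 → T at (2,6); v=(-1,-1)
4. t=2 → L at (0,4); v=(1,-1)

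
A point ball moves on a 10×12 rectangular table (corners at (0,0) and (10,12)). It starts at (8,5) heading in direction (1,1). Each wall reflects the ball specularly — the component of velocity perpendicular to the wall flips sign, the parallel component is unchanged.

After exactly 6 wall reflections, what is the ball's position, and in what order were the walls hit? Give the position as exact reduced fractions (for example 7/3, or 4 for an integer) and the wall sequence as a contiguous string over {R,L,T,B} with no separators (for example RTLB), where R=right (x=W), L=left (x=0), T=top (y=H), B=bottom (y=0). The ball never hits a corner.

1. t=2 → R at (10,7); v=(-1,1)
2. t=5 → T at (5,12); v=(-1,-1)
3. t=5 → L at (0,7); v=(1,-1)
4. t=7 → B at (7,0); v=(1,1)
5. t=3 → R at (10,3); v=(-1,1)
6. t=9 → T at (1,12); v=(-1,-1)

Final position: (1,12)
Wall sequence: RTLBRT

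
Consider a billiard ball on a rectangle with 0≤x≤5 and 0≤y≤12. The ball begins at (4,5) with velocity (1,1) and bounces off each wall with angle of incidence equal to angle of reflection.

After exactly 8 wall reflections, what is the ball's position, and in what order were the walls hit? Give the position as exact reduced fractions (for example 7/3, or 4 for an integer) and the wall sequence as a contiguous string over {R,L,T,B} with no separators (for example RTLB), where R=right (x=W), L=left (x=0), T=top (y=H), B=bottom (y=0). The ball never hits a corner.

1. t=1 → R at (5,6); v=(-1,1)
2. t=5 → L at (0,11); v=(1,1)
3. t=1 → T at (1,12); v=(1,-1)
4. t=4 → R at (5,8); v=(-1,-1)
5. t=5 → L at (0,3); v=(1,-1)
6. t=3 → B at (3,0); v=(1,1)
7. t=2 → R at (5,2); v=(-1,1)
8. t=5 → L at (0,7); v=(1,1)

Final position: (0,7)
Wall sequence: RLTRLBRL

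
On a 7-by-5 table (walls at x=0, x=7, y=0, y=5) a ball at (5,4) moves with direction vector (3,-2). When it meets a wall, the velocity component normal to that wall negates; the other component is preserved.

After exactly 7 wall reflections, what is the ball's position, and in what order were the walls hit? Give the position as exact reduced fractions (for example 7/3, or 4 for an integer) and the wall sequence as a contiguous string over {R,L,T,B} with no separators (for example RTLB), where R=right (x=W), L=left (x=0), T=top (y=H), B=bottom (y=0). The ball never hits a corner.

Final position: (0,4/3)
Wall sequence: RBLTRBL

1. t=2/3 → R at (7,8/3); v=(-3,-2)
2. t=4/3 → B at (3,0); v=(-3,2)
3. t=1 → L at (0,2); v=(3,2)
4. t=3/2 → T at (9/2,5); v=(3,-2)
5. t=5/6 → R at (7,10/3); v=(-3,-2)
6. t=5/3 → B at (2,0); v=(-3,2)
7. t=2/3 → L at (0,4/3); v=(3,2)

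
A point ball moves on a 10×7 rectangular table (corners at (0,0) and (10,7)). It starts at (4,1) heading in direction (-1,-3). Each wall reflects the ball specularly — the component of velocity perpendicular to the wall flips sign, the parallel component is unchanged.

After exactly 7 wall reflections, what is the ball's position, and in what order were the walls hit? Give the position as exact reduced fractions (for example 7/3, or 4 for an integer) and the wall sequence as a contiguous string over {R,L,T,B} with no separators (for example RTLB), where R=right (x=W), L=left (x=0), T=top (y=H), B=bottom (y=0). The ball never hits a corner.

1. t=1/3 → B at (11/3,0); v=(-1,3)
2. t=7/3 → T at (4/3,7); v=(-1,-3)
3. t=4/3 → L at (0,3); v=(1,-3)
4. t=1 → B at (1,0); v=(1,3)
5. t=7/3 → T at (10/3,7); v=(1,-3)
6. t=7/3 → B at (17/3,0); v=(1,3)
7. t=7/3 → T at (8,7); v=(1,-3)

Final position: (8,7)
Wall sequence: BTLBTBT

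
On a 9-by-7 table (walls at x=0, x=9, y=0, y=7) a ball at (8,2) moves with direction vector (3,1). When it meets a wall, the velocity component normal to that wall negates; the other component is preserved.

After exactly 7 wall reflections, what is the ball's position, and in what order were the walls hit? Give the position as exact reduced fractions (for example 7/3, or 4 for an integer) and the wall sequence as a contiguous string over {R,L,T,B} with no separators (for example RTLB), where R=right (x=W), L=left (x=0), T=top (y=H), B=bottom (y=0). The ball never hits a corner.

1. t=1/3 → R at (9,7/3); v=(-3,1)
2. t=3 → L at (0,16/3); v=(3,1)
3. t=5/3 → T at (5,7); v=(3,-1)
4. t=4/3 → R at (9,17/3); v=(-3,-1)
5. t=3 → L at (0,8/3); v=(3,-1)
6. t=8/3 → B at (8,0); v=(3,1)
7. t=1/3 → R at (9,1/3); v=(-3,1)

Final position: (9,1/3)
Wall sequence: RLTRLBR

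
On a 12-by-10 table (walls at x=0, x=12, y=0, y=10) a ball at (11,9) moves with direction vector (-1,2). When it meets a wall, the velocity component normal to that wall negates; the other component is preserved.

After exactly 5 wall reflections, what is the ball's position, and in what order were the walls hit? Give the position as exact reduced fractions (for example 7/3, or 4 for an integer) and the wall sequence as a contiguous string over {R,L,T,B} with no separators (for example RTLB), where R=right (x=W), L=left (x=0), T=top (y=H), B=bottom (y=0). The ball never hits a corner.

Final position: (9/2,0)
Wall sequence: TBTLB

1. t=1/2 → T at (21/2,10); v=(-1,-2)
2. t=5 → B at (11/2,0); v=(-1,2)
3. t=5 → T at (1/2,10); v=(-1,-2)
4. t=1/2 → L at (0,9); v=(1,-2)
5. t=9/2 → B at (9/2,0); v=(1,2)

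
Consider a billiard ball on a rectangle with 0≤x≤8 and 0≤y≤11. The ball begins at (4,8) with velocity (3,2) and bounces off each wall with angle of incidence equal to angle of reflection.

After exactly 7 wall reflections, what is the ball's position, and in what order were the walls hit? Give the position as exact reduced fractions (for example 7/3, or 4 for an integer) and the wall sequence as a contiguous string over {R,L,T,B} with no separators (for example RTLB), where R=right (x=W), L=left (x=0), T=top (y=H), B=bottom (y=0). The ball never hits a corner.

1. t=4/3 → R at (8,32/3); v=(-3,2)
2. t=1/6 → T at (15/2,11); v=(-3,-2)
3. t=5/2 → L at (0,6); v=(3,-2)
4. t=8/3 → R at (8,2/3); v=(-3,-2)
5. t=1/3 → B at (7,0); v=(-3,2)
6. t=7/3 → L at (0,14/3); v=(3,2)
7. t=8/3 → R at (8,10); v=(-3,2)

Final position: (8,10)
Wall sequence: RTLRBLR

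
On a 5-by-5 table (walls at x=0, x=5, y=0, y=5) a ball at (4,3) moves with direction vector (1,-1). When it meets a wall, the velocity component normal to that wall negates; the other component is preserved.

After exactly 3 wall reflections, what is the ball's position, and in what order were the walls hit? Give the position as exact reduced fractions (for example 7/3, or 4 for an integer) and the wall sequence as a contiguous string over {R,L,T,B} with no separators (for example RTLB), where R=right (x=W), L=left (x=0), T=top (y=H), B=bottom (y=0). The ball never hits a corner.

Final position: (0,3)
Wall sequence: RBL

1. t=1 → R at (5,2); v=(-1,-1)
2. t=2 → B at (3,0); v=(-1,1)
3. t=3 → L at (0,3); v=(1,1)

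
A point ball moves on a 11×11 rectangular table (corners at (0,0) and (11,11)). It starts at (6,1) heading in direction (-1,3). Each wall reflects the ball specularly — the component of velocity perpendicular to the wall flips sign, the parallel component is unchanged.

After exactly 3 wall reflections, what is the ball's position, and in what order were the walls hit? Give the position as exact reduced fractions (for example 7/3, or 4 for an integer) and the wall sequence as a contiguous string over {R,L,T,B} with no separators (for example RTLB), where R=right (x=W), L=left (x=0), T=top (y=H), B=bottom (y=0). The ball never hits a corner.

1. t=10/3 → T at (8/3,11); v=(-1,-3)
2. t=8/3 → L at (0,3); v=(1,-3)
3. t=1 → B at (1,0); v=(1,3)

Final position: (1,0)
Wall sequence: TLB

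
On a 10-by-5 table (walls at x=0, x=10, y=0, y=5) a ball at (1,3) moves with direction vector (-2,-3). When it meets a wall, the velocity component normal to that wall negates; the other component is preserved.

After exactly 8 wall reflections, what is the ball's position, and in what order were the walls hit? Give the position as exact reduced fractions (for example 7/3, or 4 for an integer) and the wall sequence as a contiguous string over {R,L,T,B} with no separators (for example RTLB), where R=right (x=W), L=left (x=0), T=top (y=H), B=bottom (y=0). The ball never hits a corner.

1. t=1/2 → L at (0,3/2); v=(2,-3)
2. t=1/2 → B at (1,0); v=(2,3)
3. t=5/3 → T at (13/3,5); v=(2,-3)
4. t=5/3 → B at (23/3,0); v=(2,3)
5. t=7/6 → R at (10,7/2); v=(-2,3)
6. t=1/2 → T at (9,5); v=(-2,-3)
7. t=5/3 → B at (17/3,0); v=(-2,3)
8. t=5/3 → T at (7/3,5); v=(-2,-3)

Final position: (7/3,5)
Wall sequence: LBTBRTBT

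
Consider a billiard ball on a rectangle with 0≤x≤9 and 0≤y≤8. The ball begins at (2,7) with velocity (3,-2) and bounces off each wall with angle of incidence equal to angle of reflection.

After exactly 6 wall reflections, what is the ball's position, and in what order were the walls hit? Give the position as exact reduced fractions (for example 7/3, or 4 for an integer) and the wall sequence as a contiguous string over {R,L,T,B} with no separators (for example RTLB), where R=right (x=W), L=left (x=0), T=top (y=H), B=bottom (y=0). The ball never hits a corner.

Final position: (0,1/3)
Wall sequence: RBLTRL

1. t=7/3 → R at (9,7/3); v=(-3,-2)
2. t=7/6 → B at (11/2,0); v=(-3,2)
3. t=11/6 → L at (0,11/3); v=(3,2)
4. t=13/6 → T at (13/2,8); v=(3,-2)
5. t=5/6 → R at (9,19/3); v=(-3,-2)
6. t=3 → L at (0,1/3); v=(3,-2)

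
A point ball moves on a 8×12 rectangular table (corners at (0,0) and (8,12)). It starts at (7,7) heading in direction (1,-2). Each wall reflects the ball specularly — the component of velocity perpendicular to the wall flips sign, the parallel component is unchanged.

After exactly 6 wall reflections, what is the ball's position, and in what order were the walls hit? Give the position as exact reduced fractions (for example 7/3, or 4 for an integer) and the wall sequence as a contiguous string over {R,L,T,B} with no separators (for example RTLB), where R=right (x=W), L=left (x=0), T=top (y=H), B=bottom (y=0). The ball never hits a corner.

Final position: (8,3)
Wall sequence: RBLTBR

1. t=1 → R at (8,5); v=(-1,-2)
2. t=5/2 → B at (11/2,0); v=(-1,2)
3. t=11/2 → L at (0,11); v=(1,2)
4. t=1/2 → T at (1/2,12); v=(1,-2)
5. t=6 → B at (13/2,0); v=(1,2)
6. t=3/2 → R at (8,3); v=(-1,2)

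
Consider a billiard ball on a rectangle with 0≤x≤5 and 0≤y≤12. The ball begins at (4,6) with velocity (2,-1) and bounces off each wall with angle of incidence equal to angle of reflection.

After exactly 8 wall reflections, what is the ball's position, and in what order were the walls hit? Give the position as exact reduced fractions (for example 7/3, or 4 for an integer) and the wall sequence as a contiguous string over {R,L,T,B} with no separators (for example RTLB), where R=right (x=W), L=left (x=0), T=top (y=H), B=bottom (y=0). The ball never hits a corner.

Final position: (5,19/2)
Wall sequence: RLRBLRLR

1. t=1/2 → R at (5,11/2); v=(-2,-1)
2. t=5/2 → L at (0,3); v=(2,-1)
3. t=5/2 → R at (5,1/2); v=(-2,-1)
4. t=1/2 → B at (4,0); v=(-2,1)
5. t=2 → L at (0,2); v=(2,1)
6. t=5/2 → R at (5,9/2); v=(-2,1)
7. t=5/2 → L at (0,7); v=(2,1)
8. t=5/2 → R at (5,19/2); v=(-2,1)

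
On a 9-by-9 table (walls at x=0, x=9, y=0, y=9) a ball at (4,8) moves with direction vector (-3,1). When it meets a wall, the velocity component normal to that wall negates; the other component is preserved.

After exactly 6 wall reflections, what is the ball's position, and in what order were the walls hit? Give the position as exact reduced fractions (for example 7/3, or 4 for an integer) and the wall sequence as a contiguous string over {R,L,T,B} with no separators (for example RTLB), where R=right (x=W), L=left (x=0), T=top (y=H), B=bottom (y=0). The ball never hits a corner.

Final position: (9,1/3)
Wall sequence: TLRLBR

1. t=1 → T at (1,9); v=(-3,-1)
2. t=1/3 → L at (0,26/3); v=(3,-1)
3. t=3 → R at (9,17/3); v=(-3,-1)
4. t=3 → L at (0,8/3); v=(3,-1)
5. t=8/3 → B at (8,0); v=(3,1)
6. t=1/3 → R at (9,1/3); v=(-3,1)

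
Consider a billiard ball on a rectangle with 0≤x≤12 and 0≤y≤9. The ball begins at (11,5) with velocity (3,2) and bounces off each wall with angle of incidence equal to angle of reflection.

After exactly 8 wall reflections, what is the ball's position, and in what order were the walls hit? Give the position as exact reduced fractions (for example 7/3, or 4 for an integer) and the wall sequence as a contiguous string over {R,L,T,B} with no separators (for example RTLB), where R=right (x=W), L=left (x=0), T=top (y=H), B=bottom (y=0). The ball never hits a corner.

1. t=1/3 → R at (12,17/3); v=(-3,2)
2. t=5/3 → T at (7,9); v=(-3,-2)
3. t=7/3 → L at (0,13/3); v=(3,-2)
4. t=13/6 → B at (13/2,0); v=(3,2)
5. t=11/6 → R at (12,11/3); v=(-3,2)
6. t=8/3 → T at (4,9); v=(-3,-2)
7. t=4/3 → L at (0,19/3); v=(3,-2)
8. t=19/6 → B at (19/2,0); v=(3,2)

Final position: (19/2,0)
Wall sequence: RTLBRTLB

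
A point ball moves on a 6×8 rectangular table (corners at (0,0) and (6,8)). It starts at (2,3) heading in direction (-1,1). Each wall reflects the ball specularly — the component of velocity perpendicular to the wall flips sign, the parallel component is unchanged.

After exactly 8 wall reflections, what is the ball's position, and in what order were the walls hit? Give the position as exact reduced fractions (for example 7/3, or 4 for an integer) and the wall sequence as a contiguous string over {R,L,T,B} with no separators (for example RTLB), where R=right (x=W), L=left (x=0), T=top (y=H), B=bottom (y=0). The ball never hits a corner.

1. t=2 → L at (0,5); v=(1,1)
2. t=3 → T at (3,8); v=(1,-1)
3. t=3 → R at (6,5); v=(-1,-1)
4. t=5 → B at (1,0); v=(-1,1)
5. t=1 → L at (0,1); v=(1,1)
6. t=6 → R at (6,7); v=(-1,1)
7. t=1 → T at (5,8); v=(-1,-1)
8. t=5 → L at (0,3); v=(1,-1)

Final position: (0,3)
Wall sequence: LTRBLRTL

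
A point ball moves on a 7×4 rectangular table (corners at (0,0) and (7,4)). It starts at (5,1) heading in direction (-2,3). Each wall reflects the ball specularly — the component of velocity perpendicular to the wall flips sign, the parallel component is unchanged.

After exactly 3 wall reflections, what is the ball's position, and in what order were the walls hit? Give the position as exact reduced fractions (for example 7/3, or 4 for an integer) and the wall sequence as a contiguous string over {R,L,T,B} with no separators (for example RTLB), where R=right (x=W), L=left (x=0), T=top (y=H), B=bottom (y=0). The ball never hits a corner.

1. t=1 → T at (3,4); v=(-2,-3)
2. t=4/3 → B at (1/3,0); v=(-2,3)
3. t=1/6 → L at (0,1/2); v=(2,3)

Final position: (0,1/2)
Wall sequence: TBL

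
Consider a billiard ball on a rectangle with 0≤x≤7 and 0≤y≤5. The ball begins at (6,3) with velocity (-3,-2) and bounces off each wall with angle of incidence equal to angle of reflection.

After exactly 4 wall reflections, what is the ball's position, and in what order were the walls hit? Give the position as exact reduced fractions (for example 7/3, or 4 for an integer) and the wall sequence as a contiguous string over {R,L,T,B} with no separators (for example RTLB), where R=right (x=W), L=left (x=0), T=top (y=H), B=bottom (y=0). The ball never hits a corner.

Final position: (7,13/3)
Wall sequence: BLTR

1. t=3/2 → B at (3/2,0); v=(-3,2)
2. t=1/2 → L at (0,1); v=(3,2)
3. t=2 → T at (6,5); v=(3,-2)
4. t=1/3 → R at (7,13/3); v=(-3,-2)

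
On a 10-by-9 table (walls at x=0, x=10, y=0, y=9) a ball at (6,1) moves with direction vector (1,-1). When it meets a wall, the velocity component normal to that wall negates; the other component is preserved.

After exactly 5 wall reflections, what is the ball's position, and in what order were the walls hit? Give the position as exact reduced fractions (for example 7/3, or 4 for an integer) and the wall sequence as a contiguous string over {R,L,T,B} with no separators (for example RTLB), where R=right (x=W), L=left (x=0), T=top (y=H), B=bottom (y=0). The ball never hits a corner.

Final position: (5,0)
Wall sequence: BRTLB

1. t=1 → B at (7,0); v=(1,1)
2. t=3 → R at (10,3); v=(-1,1)
3. t=6 → T at (4,9); v=(-1,-1)
4. t=4 → L at (0,5); v=(1,-1)
5. t=5 → B at (5,0); v=(1,1)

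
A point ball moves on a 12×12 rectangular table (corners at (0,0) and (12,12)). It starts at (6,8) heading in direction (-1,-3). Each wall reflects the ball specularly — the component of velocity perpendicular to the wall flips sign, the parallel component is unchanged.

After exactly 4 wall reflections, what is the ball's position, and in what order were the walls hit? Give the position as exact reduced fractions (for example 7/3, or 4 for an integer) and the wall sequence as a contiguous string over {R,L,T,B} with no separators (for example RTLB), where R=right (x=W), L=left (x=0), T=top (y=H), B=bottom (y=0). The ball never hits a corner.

1. t=8/3 → B at (10/3,0); v=(-1,3)
2. t=10/3 → L at (0,10); v=(1,3)
3. t=2/3 → T at (2/3,12); v=(1,-3)
4. t=4 → B at (14/3,0); v=(1,3)

Final position: (14/3,0)
Wall sequence: BLTB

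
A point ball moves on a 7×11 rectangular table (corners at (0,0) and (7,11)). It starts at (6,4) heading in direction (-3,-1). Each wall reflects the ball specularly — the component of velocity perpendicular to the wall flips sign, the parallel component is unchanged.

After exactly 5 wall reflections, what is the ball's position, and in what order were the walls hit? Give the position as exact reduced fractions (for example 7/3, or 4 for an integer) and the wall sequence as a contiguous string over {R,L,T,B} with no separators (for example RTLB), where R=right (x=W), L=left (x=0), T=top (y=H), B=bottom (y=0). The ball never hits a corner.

1. t=2 → L at (0,2); v=(3,-1)
2. t=2 → B at (6,0); v=(3,1)
3. t=1/3 → R at (7,1/3); v=(-3,1)
4. t=7/3 → L at (0,8/3); v=(3,1)
5. t=7/3 → R at (7,5); v=(-3,1)

Final position: (7,5)
Wall sequence: LBRLR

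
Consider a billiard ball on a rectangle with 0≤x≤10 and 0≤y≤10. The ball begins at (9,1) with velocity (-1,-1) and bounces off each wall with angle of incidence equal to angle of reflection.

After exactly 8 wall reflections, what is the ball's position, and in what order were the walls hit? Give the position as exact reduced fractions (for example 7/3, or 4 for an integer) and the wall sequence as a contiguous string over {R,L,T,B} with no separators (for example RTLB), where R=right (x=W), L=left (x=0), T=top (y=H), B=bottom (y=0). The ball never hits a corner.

1. t=1 → B at (8,0); v=(-1,1)
2. t=8 → L at (0,8); v=(1,1)
3. t=2 → T at (2,10); v=(1,-1)
4. t=8 → R at (10,2); v=(-1,-1)
5. t=2 → B at (8,0); v=(-1,1)
6. t=8 → L at (0,8); v=(1,1)
7. t=2 → T at (2,10); v=(1,-1)
8. t=8 → R at (10,2); v=(-1,-1)

Final position: (10,2)
Wall sequence: BLTRBLTR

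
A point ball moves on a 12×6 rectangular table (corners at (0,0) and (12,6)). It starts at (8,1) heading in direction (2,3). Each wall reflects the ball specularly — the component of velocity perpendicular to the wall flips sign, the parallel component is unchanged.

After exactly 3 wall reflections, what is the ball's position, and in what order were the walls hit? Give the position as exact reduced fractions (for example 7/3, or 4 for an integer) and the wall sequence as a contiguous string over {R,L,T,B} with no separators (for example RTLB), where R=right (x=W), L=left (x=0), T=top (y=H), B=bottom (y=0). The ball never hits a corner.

Final position: (26/3,0)
Wall sequence: TRB

1. t=5/3 → T at (34/3,6); v=(2,-3)
2. t=1/3 → R at (12,5); v=(-2,-3)
3. t=5/3 → B at (26/3,0); v=(-2,3)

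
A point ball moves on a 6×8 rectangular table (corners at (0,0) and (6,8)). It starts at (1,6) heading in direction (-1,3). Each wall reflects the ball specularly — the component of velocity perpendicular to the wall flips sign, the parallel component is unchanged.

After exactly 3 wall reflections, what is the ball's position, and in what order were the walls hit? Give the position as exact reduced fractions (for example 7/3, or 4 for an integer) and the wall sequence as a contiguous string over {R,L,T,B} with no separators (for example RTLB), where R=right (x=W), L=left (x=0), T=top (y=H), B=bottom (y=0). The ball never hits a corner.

Final position: (7/3,0)
Wall sequence: TLB

1. t=2/3 → T at (1/3,8); v=(-1,-3)
2. t=1/3 → L at (0,7); v=(1,-3)
3. t=7/3 → B at (7/3,0); v=(1,3)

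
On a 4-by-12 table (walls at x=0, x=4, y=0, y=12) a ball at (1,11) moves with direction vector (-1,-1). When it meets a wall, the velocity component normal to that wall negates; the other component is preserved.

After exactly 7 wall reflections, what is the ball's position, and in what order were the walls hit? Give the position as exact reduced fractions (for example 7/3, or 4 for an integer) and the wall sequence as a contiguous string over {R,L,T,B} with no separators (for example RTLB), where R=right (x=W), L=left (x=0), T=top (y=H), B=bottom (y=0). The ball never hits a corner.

Final position: (4,10)
Wall sequence: LRLBRLR

1. t=1 → L at (0,10); v=(1,-1)
2. t=4 → R at (4,6); v=(-1,-1)
3. t=4 → L at (0,2); v=(1,-1)
4. t=2 → B at (2,0); v=(1,1)
5. t=2 → R at (4,2); v=(-1,1)
6. t=4 → L at (0,6); v=(1,1)
7. t=4 → R at (4,10); v=(-1,1)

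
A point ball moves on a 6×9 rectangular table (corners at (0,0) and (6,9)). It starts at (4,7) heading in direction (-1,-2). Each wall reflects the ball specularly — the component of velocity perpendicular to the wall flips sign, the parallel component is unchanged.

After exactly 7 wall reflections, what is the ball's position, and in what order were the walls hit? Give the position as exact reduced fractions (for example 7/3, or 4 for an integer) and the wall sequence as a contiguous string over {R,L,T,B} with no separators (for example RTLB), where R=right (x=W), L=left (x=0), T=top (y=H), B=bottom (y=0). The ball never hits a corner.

Final position: (1,9)
Wall sequence: BLTRBLT

1. t=7/2 → B at (1/2,0); v=(-1,2)
2. t=1/2 → L at (0,1); v=(1,2)
3. t=4 → T at (4,9); v=(1,-2)
4. t=2 → R at (6,5); v=(-1,-2)
5. t=5/2 → B at (7/2,0); v=(-1,2)
6. t=7/2 → L at (0,7); v=(1,2)
7. t=1 → T at (1,9); v=(1,-2)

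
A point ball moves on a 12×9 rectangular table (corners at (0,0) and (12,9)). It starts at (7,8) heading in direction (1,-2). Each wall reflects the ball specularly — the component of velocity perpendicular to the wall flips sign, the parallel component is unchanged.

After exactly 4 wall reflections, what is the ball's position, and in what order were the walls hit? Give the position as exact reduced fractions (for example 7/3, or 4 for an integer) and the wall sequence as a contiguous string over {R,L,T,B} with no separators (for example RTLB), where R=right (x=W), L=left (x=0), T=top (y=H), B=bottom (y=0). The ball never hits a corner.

Final position: (4,0)
Wall sequence: BRTB

1. t=4 → B at (11,0); v=(1,2)
2. t=1 → R at (12,2); v=(-1,2)
3. t=7/2 → T at (17/2,9); v=(-1,-2)
4. t=9/2 → B at (4,0); v=(-1,2)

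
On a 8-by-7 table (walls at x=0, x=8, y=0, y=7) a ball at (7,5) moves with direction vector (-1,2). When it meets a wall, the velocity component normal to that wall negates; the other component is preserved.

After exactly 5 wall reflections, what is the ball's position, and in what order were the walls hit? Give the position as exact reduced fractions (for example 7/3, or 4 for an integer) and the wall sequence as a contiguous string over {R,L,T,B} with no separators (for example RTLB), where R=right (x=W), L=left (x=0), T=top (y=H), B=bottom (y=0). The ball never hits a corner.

1. t=1 → T at (6,7); v=(-1,-2)
2. t=7/2 → B at (5/2,0); v=(-1,2)
3. t=5/2 → L at (0,5); v=(1,2)
4. t=1 → T at (1,7); v=(1,-2)
5. t=7/2 → B at (9/2,0); v=(1,2)

Final position: (9/2,0)
Wall sequence: TBLTB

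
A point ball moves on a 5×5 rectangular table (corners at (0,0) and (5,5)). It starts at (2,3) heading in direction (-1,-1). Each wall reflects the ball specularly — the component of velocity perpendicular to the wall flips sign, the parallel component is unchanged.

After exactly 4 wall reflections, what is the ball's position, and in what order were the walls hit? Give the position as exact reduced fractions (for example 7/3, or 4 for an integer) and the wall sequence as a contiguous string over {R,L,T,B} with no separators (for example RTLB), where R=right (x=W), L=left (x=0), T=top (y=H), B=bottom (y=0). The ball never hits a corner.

1. t=2 → L at (0,1); v=(1,-1)
2. t=1 → B at (1,0); v=(1,1)
3. t=4 → R at (5,4); v=(-1,1)
4. t=1 → T at (4,5); v=(-1,-1)

Final position: (4,5)
Wall sequence: LBRT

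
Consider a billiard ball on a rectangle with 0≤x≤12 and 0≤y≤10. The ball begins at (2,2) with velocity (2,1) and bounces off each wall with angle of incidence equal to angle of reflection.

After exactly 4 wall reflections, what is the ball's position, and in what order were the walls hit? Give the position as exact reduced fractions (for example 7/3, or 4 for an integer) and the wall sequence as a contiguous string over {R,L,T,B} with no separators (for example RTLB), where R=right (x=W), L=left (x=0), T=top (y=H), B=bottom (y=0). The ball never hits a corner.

Final position: (12,1)
Wall sequence: RTLR

1. t=5 → R at (12,7); v=(-2,1)
2. t=3 → T at (6,10); v=(-2,-1)
3. t=3 → L at (0,7); v=(2,-1)
4. t=6 → R at (12,1); v=(-2,-1)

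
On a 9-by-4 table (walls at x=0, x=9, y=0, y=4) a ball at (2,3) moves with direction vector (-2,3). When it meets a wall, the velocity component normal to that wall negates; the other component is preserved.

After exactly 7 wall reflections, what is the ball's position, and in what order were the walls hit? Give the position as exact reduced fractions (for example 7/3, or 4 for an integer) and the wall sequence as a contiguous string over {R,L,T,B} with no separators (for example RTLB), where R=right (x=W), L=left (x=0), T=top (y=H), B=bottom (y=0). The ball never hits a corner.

1. t=1/3 → T at (4/3,4); v=(-2,-3)
2. t=2/3 → L at (0,2); v=(2,-3)
3. t=2/3 → B at (4/3,0); v=(2,3)
4. t=4/3 → T at (4,4); v=(2,-3)
5. t=4/3 → B at (20/3,0); v=(2,3)
6. t=7/6 → R at (9,7/2); v=(-2,3)
7. t=1/6 → T at (26/3,4); v=(-2,-3)

Final position: (26/3,4)
Wall sequence: TLBTBRT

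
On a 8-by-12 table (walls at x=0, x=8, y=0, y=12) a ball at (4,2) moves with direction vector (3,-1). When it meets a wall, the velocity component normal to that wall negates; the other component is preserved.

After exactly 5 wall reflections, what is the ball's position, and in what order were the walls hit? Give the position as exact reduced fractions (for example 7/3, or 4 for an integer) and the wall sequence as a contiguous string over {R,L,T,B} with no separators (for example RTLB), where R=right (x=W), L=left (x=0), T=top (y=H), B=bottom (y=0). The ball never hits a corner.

1. t=4/3 → R at (8,2/3); v=(-3,-1)
2. t=2/3 → B at (6,0); v=(-3,1)
3. t=2 → L at (0,2); v=(3,1)
4. t=8/3 → R at (8,14/3); v=(-3,1)
5. t=8/3 → L at (0,22/3); v=(3,1)

Final position: (0,22/3)
Wall sequence: RBLRL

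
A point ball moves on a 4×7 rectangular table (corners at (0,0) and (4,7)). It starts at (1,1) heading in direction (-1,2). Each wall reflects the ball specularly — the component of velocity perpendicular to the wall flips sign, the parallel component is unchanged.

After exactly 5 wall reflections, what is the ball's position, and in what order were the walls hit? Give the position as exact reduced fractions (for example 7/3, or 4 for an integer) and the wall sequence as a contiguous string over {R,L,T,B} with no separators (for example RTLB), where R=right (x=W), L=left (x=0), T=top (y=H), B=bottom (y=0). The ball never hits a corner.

Final position: (0,5)
Wall sequence: LTRBL

1. t=1 → L at (0,3); v=(1,2)
2. t=2 → T at (2,7); v=(1,-2)
3. t=2 → R at (4,3); v=(-1,-2)
4. t=3/2 → B at (5/2,0); v=(-1,2)
5. t=5/2 → L at (0,5); v=(1,2)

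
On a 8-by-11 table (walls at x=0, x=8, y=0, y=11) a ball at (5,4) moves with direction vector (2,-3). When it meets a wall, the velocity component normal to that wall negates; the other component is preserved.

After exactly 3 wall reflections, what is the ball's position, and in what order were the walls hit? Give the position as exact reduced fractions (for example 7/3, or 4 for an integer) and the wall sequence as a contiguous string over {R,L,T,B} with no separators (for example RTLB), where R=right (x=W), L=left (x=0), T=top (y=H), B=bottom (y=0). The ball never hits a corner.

1. t=4/3 → B at (23/3,0); v=(2,3)
2. t=1/6 → R at (8,1/2); v=(-2,3)
3. t=7/2 → T at (1,11); v=(-2,-3)

Final position: (1,11)
Wall sequence: BRT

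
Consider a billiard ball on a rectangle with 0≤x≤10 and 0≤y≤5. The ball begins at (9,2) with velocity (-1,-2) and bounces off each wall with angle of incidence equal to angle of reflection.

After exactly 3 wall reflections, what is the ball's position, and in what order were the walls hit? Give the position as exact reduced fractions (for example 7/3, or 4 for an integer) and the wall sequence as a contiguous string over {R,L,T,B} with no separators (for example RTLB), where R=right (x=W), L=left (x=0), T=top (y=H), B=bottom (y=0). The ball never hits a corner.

Final position: (3,0)
Wall sequence: BTB

1. t=1 → B at (8,0); v=(-1,2)
2. t=5/2 → T at (11/2,5); v=(-1,-2)
3. t=5/2 → B at (3,0); v=(-1,2)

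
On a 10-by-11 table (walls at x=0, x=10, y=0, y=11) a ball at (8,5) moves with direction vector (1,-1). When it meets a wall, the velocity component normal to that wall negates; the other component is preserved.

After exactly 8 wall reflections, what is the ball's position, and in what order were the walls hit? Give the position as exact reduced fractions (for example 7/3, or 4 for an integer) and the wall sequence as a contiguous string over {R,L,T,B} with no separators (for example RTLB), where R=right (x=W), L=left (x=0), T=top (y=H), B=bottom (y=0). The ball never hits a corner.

Final position: (6,11)
Wall sequence: RBLTRBLT

1. t=2 → R at (10,3); v=(-1,-1)
2. t=3 → B at (7,0); v=(-1,1)
3. t=7 → L at (0,7); v=(1,1)
4. t=4 → T at (4,11); v=(1,-1)
5. t=6 → R at (10,5); v=(-1,-1)
6. t=5 → B at (5,0); v=(-1,1)
7. t=5 → L at (0,5); v=(1,1)
8. t=6 → T at (6,11); v=(1,-1)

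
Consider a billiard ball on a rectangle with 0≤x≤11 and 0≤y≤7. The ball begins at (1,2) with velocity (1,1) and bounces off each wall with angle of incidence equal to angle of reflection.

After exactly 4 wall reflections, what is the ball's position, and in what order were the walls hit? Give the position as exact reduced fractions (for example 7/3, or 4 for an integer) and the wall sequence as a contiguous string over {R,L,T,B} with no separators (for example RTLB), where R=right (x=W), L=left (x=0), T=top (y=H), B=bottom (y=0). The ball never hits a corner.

Final position: (2,7)
Wall sequence: TRBT

1. t=5 → T at (6,7); v=(1,-1)
2. t=5 → R at (11,2); v=(-1,-1)
3. t=2 → B at (9,0); v=(-1,1)
4. t=7 → T at (2,7); v=(-1,-1)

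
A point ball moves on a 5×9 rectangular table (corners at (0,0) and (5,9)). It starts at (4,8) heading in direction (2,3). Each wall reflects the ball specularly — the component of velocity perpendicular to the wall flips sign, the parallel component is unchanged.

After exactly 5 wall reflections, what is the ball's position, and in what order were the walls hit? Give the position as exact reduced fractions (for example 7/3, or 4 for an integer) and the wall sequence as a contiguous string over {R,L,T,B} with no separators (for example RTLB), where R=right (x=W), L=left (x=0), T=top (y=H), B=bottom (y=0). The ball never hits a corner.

1. t=1/3 → T at (14/3,9); v=(2,-3)
2. t=1/6 → R at (5,17/2); v=(-2,-3)
3. t=5/2 → L at (0,1); v=(2,-3)
4. t=1/3 → B at (2/3,0); v=(2,3)
5. t=13/6 → R at (5,13/2); v=(-2,3)

Final position: (5,13/2)
Wall sequence: TRLBR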